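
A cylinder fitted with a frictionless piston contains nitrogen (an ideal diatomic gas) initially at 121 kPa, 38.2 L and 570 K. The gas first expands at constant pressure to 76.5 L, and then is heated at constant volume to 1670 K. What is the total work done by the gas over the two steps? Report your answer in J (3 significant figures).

W_total ≈ 4630 J

Step 1 (isobaric): W = PΔV = (121 kPa)(76.5 − 38.2 L) = 4634 J.
Step 2 (isochoric): W = 0 (constant volume).
W_total = 4634 + 0 = 4634 J.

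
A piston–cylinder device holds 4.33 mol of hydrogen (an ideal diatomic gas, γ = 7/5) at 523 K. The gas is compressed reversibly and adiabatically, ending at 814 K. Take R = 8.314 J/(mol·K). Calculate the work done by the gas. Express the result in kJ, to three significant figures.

Adiabatic ⇒ Q = 0, so W_by = −ΔU = nCᵥ(T₁ − T₂).
Cᵥ = 5R/2 = 20.79 J/(mol·K).
W = (4.33)(20.79)(523 − 814) = -26190 J.

W ≈ -26.2 kJ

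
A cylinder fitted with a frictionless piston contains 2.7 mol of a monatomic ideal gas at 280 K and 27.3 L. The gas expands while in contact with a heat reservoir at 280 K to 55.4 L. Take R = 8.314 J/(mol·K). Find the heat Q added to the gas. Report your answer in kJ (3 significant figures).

Isothermal ⇒ ΔU = 0, so Q = W = nRT ln(V₂/V₁).
Q = (2.7)(8.314)(280) ln(55.4/27.3) = 6285 × 0.7077 = 4448 J.

Q ≈ 4.45 kJ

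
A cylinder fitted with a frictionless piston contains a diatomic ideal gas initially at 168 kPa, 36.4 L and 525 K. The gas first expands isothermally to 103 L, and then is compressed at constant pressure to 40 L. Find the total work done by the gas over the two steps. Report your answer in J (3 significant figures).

W_total ≈ 2620 J

Step 1 (isothermal): W = P₁V₁ ln(V₂/V₁) = (6115) ln(103/36.4) = 6361 J.
After step 1: P = 59.37 kPa, V = 103 L, T = 525 K.
Step 2 (isobaric): W = PΔV = (59.37 kPa)(40 − 103 L) = -3740 J.
W_total = 6361 − 3740 = 2620 J.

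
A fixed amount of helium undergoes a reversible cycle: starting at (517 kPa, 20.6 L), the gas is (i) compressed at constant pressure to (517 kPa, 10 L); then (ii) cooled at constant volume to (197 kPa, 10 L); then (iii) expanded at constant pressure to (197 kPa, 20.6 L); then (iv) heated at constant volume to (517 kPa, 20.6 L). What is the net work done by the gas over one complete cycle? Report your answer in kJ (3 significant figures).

W_net ≈ -3.39 kJ

Constant-volume legs do no work.
W(i) = (517)(10 − 20.6) = -5480 J; W(iii) = (197)(20.6 − 10) = 2088 J.
W_net = -5480 + 2088 = -3392 J (the counter-clockwise enclosed area).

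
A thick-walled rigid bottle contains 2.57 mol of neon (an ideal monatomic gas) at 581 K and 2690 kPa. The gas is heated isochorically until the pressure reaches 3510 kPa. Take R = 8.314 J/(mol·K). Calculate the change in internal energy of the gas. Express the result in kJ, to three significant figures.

Constant volume ⇒ W = 0, so Q = ΔU = nCᵥΔT with Cᵥ = 3R/2 = 12.47 J/(mol·K).
At constant V, T₂/T₁ = P₂/P₁ ⇒ ΔT = T₁(P₂/P₁ − 1) = 581·(3510/2690 − 1) = 177.1 K.
ΔU = (2.57)(12.47)(177.1) = 5676 J.

ΔU ≈ 5.68 kJ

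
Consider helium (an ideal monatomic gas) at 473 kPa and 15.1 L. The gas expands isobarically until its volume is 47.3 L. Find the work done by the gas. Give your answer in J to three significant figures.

Isobaric: W = P ΔV.
W = (473 kPa)(47.3 − 15.1 L) = (473)(32.2) = 15231 J.

W ≈ 15200 J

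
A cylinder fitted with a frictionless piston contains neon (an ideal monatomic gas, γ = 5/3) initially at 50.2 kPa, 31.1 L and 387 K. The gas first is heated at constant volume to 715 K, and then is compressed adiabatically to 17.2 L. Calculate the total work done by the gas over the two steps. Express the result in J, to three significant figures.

W_total ≈ -2090 J

Step 1 (isochoric): W = 0 (constant volume).
After step 1: P = 92.75 kPa (V unchanged).
Step 2 (adiabatic): W = (P₁V₁ − P₂V₂)/(γ−1) = (2884 − 4281)/0.667 = -2095 J.
W_total = 0 − 2095 = -2095 J.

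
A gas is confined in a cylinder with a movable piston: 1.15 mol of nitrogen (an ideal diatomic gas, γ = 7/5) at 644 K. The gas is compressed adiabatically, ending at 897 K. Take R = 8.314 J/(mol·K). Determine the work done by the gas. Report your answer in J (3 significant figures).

W ≈ -6050 J

Adiabatic ⇒ Q = 0, so W_by = −ΔU = nCᵥ(T₁ − T₂).
Cᵥ = 5R/2 = 20.79 J/(mol·K).
W = (1.15)(20.79)(644 − 897) = -6047 J.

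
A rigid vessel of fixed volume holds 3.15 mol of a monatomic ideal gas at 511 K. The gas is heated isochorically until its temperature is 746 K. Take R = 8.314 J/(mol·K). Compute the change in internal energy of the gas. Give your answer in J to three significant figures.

ΔU ≈ 9230 J

Constant volume ⇒ W = 0, so Q = ΔU = nCᵥΔT with Cᵥ = 3R/2 = 12.47 J/(mol·K).
ΔU = (3.15)(12.47)(746 − 511) = 9232 J.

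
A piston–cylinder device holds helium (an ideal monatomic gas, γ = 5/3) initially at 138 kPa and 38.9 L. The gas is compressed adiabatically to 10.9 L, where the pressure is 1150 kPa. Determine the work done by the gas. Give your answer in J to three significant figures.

Adiabatic: W = (P₁V₁ − P₂V₂)/(γ − 1) with γ = 5/3.
P₁V₁ = 5368 J, P₂V₂ = 12535 J.
W = (5368 − 12535) / 0.6667 = -10750 J.

W ≈ -10800 J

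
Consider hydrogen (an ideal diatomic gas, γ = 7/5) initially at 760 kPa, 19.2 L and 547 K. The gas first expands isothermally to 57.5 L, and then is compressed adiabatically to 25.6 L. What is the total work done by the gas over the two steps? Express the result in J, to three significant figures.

W_total ≈ 2060 J

Step 1 (isothermal): W = P₁V₁ ln(V₂/V₁) = (14592) ln(57.5/19.2) = 16006 J.
After step 1: P = 253.8 kPa, V = 57.5 L, T = 547 K.
Step 2 (adiabatic): W = (P₁V₁ − P₂V₂)/(γ−1) = (14592 − 20169)/0.4 = -13943 J.
W_total = 16006 − 13943 = 2063 J.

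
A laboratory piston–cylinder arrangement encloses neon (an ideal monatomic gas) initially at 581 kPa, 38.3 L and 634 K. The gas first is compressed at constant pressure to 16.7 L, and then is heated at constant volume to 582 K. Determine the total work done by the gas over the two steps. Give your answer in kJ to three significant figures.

Step 1 (isobaric): W = PΔV = (581 kPa)(16.7 − 38.3 L) = -12550 J.
Step 2 (isochoric): W = 0 (constant volume).
W_total = -12550 + 0 = -12550 J.

W_total ≈ -12.5 kJ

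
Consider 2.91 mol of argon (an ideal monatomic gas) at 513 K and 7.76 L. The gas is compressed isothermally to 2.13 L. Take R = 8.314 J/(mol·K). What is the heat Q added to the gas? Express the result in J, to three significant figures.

Q ≈ -16000 J

Isothermal ⇒ ΔU = 0, so Q = W = nRT ln(V₂/V₁).
Q = (2.91)(8.314)(513) ln(2.13/7.76) = 12411 × -1.293 = -16046 J.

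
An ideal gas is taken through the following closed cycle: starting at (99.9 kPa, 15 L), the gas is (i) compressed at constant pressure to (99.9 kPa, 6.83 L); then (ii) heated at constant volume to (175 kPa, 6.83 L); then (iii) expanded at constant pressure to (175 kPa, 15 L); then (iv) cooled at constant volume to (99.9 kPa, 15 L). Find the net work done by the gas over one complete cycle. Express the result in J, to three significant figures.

Constant-volume legs do no work.
W(i) = (99.9)(6.83 − 15) = -816.2 J; W(iii) = (175)(15 − 6.83) = 1430 J.
W_net = -816.2 + 1430 = 613.6 J (the clockwise enclosed area).

W_net ≈ 614 J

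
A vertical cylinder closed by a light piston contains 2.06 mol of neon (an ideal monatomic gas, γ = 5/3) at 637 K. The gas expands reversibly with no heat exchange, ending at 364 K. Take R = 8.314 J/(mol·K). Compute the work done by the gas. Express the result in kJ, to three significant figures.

W ≈ 7.01 kJ

Adiabatic ⇒ Q = 0, so W_by = −ΔU = nCᵥ(T₁ − T₂).
Cᵥ = 3R/2 = 12.47 J/(mol·K).
W = (2.06)(12.47)(637 − 364) = 7013 J.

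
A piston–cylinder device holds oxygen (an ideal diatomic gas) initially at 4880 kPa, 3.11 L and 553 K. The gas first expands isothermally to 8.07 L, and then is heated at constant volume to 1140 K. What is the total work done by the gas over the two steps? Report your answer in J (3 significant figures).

W_total ≈ 14500 J

Step 1 (isothermal): W = P₁V₁ ln(V₂/V₁) = (15177) ln(8.07/3.11) = 14472 J.
Step 2 (isochoric): W = 0 (constant volume).
W_total = 14472 + 0 = 14472 J.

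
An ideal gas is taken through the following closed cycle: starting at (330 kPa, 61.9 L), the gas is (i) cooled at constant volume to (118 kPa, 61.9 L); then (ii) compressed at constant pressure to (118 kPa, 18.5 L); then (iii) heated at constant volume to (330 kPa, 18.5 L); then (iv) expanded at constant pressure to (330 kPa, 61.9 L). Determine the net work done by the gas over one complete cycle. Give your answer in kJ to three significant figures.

W_net ≈ 9.20 kJ

Constant-volume legs do no work.
W(ii) = (118)(18.5 − 61.9) = -5121 J; W(iv) = (330)(61.9 − 18.5) = 14322 J.
W_net = -5121 + 14322 = 9201 J (the clockwise enclosed area).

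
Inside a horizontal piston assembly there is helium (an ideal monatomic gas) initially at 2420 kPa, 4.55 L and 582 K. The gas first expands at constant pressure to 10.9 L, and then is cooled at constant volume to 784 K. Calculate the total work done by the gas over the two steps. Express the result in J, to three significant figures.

Step 1 (isobaric): W = PΔV = (2420 kPa)(10.9 − 4.55 L) = 15367 J.
Step 2 (isochoric): W = 0 (constant volume).
W_total = 15367 + 0 = 15367 J.

W_total ≈ 15400 J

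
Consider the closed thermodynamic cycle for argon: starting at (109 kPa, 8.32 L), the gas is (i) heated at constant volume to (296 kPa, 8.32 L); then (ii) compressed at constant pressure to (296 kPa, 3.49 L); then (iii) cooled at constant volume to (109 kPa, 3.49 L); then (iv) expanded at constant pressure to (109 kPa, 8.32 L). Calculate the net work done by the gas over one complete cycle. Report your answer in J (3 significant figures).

W_net ≈ -903 J

Constant-volume legs do no work.
W(ii) = (296)(3.49 − 8.32) = -1430 J; W(iv) = (109)(8.32 − 3.49) = 526.5 J.
W_net = -1430 + 526.5 = -903.2 J (the counter-clockwise enclosed area).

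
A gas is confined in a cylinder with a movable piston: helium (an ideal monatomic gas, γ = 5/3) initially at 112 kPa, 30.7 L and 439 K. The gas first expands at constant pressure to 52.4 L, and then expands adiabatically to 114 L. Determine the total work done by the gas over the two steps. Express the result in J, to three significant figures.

W_total ≈ 5990 J

Step 1 (isobaric): W = PΔV = (112 kPa)(52.4 − 30.7 L) = 2430 J.
After step 1: P = 112 kPa, V = 52.4 L, T = 749.3 K.
Step 2 (adiabatic): W = (P₁V₁ − P₂V₂)/(γ−1) = (5869 − 3495)/0.667 = 3560 J.
W_total = 2430 + 3560 = 5990 J.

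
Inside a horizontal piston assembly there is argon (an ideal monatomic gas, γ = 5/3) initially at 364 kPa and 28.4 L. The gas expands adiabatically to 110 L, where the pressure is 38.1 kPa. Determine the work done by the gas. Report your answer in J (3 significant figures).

Adiabatic: W = (P₁V₁ − P₂V₂)/(γ − 1) with γ = 5/3.
P₁V₁ = 10338 J, P₂V₂ = 4191 J.
W = (10338 − 4191) / 0.6667 = 9220 J.

W ≈ 9220 J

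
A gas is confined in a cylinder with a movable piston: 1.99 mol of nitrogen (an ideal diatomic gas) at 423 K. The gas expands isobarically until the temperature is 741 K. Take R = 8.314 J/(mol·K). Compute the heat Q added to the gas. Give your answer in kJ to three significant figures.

Q ≈ 18.4 kJ

Isobaric: W = nRΔT = (1.99)(8.314)(318) = 5261 J.
ΔU = nCᵥΔT with Cᵥ = 5R/2: ΔU = (1.99)(20.79)(318) = 13153 J.
Q = ΔU + W = 13153 + 5261 = 18414 J.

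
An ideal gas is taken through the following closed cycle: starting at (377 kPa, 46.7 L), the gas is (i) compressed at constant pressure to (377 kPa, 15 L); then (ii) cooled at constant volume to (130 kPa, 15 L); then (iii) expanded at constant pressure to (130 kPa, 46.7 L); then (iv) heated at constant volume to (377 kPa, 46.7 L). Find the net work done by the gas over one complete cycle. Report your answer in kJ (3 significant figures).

Constant-volume legs do no work.
W(i) = (377)(15 − 46.7) = -11951 J; W(iii) = (130)(46.7 − 15) = 4121 J.
W_net = -11951 + 4121 = -7830 J (the counter-clockwise enclosed area).

W_net ≈ -7.83 kJ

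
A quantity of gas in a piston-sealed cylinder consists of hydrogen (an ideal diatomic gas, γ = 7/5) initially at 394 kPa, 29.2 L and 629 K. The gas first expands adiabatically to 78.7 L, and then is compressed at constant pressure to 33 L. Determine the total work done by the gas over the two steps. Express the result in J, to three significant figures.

Step 1 (adiabatic): W = (P₁V₁ − P₂V₂)/(γ−1) = (11505 − 7738)/0.4 = 9416 J.
After step 1: P = 98.33 kPa, V = 78.7 L, T = 423.1 K.
Step 2 (isobaric): W = PΔV = (98.33 kPa)(33 − 78.7 L) = -4493 J.
W_total = 9416 − 4493 = 4923 J.

W_total ≈ 4920 J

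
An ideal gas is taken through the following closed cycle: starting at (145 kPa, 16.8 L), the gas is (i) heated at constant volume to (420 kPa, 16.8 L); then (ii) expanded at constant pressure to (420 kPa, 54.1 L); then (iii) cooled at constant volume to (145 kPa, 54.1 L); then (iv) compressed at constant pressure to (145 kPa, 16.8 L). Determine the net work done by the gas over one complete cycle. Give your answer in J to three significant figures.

W_net ≈ 10300 J

Constant-volume legs do no work.
W(ii) = (420)(54.1 − 16.8) = 15666 J; W(iv) = (145)(16.8 − 54.1) = -5408 J.
W_net = 15666 − 5408 = 10257 J (the clockwise enclosed area).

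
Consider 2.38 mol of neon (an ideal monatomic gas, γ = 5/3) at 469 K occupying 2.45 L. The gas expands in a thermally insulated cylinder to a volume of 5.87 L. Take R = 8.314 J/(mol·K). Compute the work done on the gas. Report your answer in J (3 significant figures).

Adiabatic: TV^(γ−1) = const with γ = 5/3.
T₂ = T₁ (V₁/V₂)^(γ−1) = 469 × (2.45/5.87)^0.667 = 469 × 0.5585 = 261.9 K.
W_by = nCᵥ(T₁ − T₂) = (2.38)(12.47)(469 − 261.9) = 6146 J.
Work on gas = −W_by = -6146 J.

W ≈ -6150 J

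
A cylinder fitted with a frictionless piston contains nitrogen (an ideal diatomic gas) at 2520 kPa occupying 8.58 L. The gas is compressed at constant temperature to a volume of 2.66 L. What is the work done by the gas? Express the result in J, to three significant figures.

W ≈ -25300 J

Isothermal: W = nRT ln(V₂/V₁) = P₁V₁ ln(V₂/V₁).
P₁V₁ = (2520 kPa)(8.58 L) = 21622 J.
W = 21622 × ln(2.66/8.58) = 21622 × -1.171
W_by_gas = -25321 J.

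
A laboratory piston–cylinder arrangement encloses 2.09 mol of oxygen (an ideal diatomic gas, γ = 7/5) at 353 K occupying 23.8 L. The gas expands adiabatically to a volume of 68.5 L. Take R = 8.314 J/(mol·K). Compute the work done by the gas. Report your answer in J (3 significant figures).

Adiabatic: TV^(γ−1) = const with γ = 7/5.
T₂ = T₁ (V₁/V₂)^(γ−1) = 353 × (23.8/68.5)^0.4 = 353 × 0.6552 = 231.3 K.
W_by = nCᵥ(T₁ − T₂) = (2.09)(20.79)(353 − 231.3) = 5288 J.

W ≈ 5290 J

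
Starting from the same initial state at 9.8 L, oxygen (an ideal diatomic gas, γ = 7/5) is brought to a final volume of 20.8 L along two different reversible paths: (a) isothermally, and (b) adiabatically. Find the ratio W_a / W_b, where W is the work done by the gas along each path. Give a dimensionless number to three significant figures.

W_a / W_b ≈ 1.16

Path (a) isothermal: W = P₁V₁ ln(V₂/V₁) → W_a/(P₁V₁) = 0.7526.
Path (b) adiabatic: W = P₁V₁(1 − (V₁/V₂)^(γ−1))/(γ−1) → W_b/(P₁V₁) = 0.6499.
W_a / W_b = 0.7526 / 0.6499 = 1.158.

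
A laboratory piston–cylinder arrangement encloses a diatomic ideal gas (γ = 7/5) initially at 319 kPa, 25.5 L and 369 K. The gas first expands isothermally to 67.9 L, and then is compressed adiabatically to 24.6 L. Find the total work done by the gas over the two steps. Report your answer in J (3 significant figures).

Step 1 (isothermal): W = P₁V₁ ln(V₂/V₁) = (8134) ln(67.9/25.5) = 7967 J.
After step 1: P = 119.8 kPa, V = 67.9 L, T = 369 K.
Step 2 (adiabatic): W = (P₁V₁ − P₂V₂)/(γ−1) = (8134 − 12210)/0.4 = -10188 J.
W_total = 7967 − 10188 = -2221 J.

W_total ≈ -2220 J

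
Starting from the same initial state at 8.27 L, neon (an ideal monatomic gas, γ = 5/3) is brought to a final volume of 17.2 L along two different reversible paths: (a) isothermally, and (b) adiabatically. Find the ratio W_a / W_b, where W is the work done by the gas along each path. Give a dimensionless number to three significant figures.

W_a / W_b ≈ 1.26

Path (a) isothermal: W = P₁V₁ ln(V₂/V₁) → W_a/(P₁V₁) = 0.7323.
Path (b) adiabatic: W = P₁V₁(1 − (V₁/V₂)^(γ−1))/(γ−1) → W_b/(P₁V₁) = 0.5794.
W_a / W_b = 0.7323 / 0.5794 = 1.264.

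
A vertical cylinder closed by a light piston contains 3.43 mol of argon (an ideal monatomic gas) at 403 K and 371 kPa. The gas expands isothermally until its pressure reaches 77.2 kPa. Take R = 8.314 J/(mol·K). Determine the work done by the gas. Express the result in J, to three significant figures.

W ≈ 18000 J

Isothermal process: W = nRT ln(V₂/V₁) = nRT ln(P₁/P₂).
W = (3.43)(8.314)(403) × ln(371/77.2)
  = 11492 × ln(4.806) = 11492 × 1.57
W_by_gas = 18041 J.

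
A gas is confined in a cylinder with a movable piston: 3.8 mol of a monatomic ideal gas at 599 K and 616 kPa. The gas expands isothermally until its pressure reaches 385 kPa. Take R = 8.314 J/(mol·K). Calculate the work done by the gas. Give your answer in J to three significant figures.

W ≈ 8890 J

Isothermal process: W = nRT ln(V₂/V₁) = nRT ln(P₁/P₂).
W = (3.8)(8.314)(599) × ln(616/385)
  = 18924 × ln(1.6) = 18924 × 0.47
W_by_gas = 8895 J.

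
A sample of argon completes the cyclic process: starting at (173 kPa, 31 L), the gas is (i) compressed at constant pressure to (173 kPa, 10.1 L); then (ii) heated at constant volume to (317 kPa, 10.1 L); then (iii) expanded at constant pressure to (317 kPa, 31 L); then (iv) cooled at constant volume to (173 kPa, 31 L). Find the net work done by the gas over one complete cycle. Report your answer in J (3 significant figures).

W_net ≈ 3010 J

Constant-volume legs do no work.
W(i) = (173)(10.1 − 31) = -3616 J; W(iii) = (317)(31 − 10.1) = 6625 J.
W_net = -3616 + 6625 = 3010 J (the clockwise enclosed area).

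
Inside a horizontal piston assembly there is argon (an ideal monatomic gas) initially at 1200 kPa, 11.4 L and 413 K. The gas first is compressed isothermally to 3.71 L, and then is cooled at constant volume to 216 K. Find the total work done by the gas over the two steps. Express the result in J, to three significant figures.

Step 1 (isothermal): W = P₁V₁ ln(V₂/V₁) = (13680) ln(3.71/11.4) = -15357 J.
Step 2 (isochoric): W = 0 (constant volume).
W_total = -15357 + 0 = -15357 J.

W_total ≈ -15400 J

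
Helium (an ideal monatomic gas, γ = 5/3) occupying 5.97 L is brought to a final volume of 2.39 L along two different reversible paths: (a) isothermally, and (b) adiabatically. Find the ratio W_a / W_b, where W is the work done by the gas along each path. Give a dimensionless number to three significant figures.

Path (a) isothermal: W = P₁V₁ ln(V₂/V₁) → W_a/(P₁V₁) = -0.9155.
Path (b) adiabatic: W = P₁V₁(1 − (V₁/V₂)^(γ−1))/(γ−1) → W_b/(P₁V₁) = -1.261.
W_a / W_b = -0.9155 / -1.261 = 0.7257.

W_a / W_b ≈ 0.726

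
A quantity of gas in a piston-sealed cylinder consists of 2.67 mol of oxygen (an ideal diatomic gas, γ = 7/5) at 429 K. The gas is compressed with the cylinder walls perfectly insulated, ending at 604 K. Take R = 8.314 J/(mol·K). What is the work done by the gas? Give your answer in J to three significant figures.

W ≈ -9710 J

Adiabatic ⇒ Q = 0, so W_by = −ΔU = nCᵥ(T₁ − T₂).
Cᵥ = 5R/2 = 20.79 J/(mol·K).
W = (2.67)(20.79)(429 − 604) = -9712 J.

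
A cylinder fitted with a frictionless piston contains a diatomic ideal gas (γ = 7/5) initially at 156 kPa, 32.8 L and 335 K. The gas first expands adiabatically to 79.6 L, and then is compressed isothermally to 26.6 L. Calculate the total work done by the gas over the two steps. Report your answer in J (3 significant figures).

Step 1 (adiabatic): W = (P₁V₁ − P₂V₂)/(γ−1) = (5117 − 3589)/0.4 = 3819 J.
After step 1: P = 45.09 kPa, V = 79.6 L, T = 235 K.
Step 2 (isothermal): W = P₁V₁ ln(V₂/V₁) = (3589) ln(26.6/79.6) = -3934 J.
W_total = 3819 − 3934 = -114.7 J.

W_total ≈ -115 J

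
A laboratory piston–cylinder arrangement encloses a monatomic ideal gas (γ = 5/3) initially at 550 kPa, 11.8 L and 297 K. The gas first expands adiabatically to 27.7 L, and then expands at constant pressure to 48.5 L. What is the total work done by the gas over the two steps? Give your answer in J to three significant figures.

W_total ≈ 6980 J

Step 1 (adiabatic): W = (P₁V₁ − P₂V₂)/(γ−1) = (6490 − 3674)/0.667 = 4223 J.
After step 1: P = 132.6 kPa, V = 27.7 L, T = 168.1 K.
Step 2 (isobaric): W = PΔV = (132.6 kPa)(48.5 − 27.7 L) = 2759 J.
W_total = 4223 + 2759 = 6983 J.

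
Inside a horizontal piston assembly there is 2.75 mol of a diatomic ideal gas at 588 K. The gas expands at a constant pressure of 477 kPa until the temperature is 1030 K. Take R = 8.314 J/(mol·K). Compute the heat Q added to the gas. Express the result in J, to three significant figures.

Isobaric: W = nRΔT = (2.75)(8.314)(442) = 10106 J.
ΔU = nCᵥΔT with Cᵥ = 5R/2: ΔU = (2.75)(20.79)(442) = 25264 J.
Q = ΔU + W = 25264 + 10106 = 35370 J.

Q ≈ 35400 J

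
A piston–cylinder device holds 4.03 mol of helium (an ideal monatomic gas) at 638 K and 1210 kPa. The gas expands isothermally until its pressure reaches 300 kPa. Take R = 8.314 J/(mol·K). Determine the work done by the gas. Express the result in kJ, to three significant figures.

W ≈ 29.8 kJ

Isothermal process: W = nRT ln(V₂/V₁) = nRT ln(P₁/P₂).
W = (4.03)(8.314)(638) × ln(1210/300)
  = 21376 × ln(4.033) = 21376 × 1.395
W_by_gas = 29811 J.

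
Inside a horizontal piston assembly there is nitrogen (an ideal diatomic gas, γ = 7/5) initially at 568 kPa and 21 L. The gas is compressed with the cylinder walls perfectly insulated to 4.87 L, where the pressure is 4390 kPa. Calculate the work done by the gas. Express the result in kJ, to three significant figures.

W ≈ -23.6 kJ

Adiabatic: W = (P₁V₁ − P₂V₂)/(γ − 1) with γ = 7/5.
P₁V₁ = 11928 J, P₂V₂ = 21379 J.
W = (11928 − 21379) / 0.4 = -23628 J.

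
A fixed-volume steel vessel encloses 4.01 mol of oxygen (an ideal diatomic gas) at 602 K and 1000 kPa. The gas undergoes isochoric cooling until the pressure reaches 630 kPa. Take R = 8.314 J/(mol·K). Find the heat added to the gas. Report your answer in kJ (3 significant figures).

Constant volume ⇒ W = 0, so Q = ΔU = nCᵥΔT with Cᵥ = 5R/2 = 20.79 J/(mol·K).
At constant V, T₂/T₁ = P₂/P₁ ⇒ ΔT = T₁(P₂/P₁ − 1) = 602·(630/1000 − 1) = -222.7 K.
ΔU = (4.01)(20.79)(-222.7) = -18565 J.

Q ≈ -18.6 kJ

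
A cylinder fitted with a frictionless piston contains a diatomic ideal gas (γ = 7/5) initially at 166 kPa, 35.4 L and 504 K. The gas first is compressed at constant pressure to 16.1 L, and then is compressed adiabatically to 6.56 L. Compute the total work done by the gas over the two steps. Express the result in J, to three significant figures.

Step 1 (isobaric): W = PΔV = (166 kPa)(16.1 − 35.4 L) = -3204 J.
After step 1: P = 166 kPa, V = 16.1 L, T = 229.2 K.
Step 2 (adiabatic): W = (P₁V₁ − P₂V₂)/(γ−1) = (2673 − 3827)/0.4 = -2887 J.
W_total = -3204 − 2887 = -6091 J.

W_total ≈ -6090 J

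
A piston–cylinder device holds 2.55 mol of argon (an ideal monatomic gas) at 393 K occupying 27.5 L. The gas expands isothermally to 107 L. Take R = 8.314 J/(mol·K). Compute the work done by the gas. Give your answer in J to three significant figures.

W ≈ 11300 J

Isothermal: W = nRT ln(V₂/V₁).
W = (2.55)(8.314)(393) × ln(107/27.5)
  = 8332 × 1.359
W_by_gas = 11320 J.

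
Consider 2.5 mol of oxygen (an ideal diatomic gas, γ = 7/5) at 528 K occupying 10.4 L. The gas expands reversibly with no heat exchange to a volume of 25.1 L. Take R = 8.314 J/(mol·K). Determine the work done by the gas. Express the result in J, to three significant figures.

Adiabatic: TV^(γ−1) = const with γ = 7/5.
T₂ = T₁ (V₁/V₂)^(γ−1) = 528 × (10.4/25.1)^0.4 = 528 × 0.703 = 371.2 K.
W_by = nCᵥ(T₁ − T₂) = (2.5)(20.79)(528 − 371.2) = 8149 J.

W ≈ 8150 J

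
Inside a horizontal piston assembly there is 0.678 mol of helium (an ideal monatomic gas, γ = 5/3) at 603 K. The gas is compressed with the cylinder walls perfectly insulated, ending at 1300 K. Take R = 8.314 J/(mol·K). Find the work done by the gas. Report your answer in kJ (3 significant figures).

W ≈ -5.89 kJ

Adiabatic ⇒ Q = 0, so W_by = −ΔU = nCᵥ(T₁ − T₂).
Cᵥ = 3R/2 = 12.47 J/(mol·K).
W = (0.678)(12.47)(603 − 1300) = -5893 J.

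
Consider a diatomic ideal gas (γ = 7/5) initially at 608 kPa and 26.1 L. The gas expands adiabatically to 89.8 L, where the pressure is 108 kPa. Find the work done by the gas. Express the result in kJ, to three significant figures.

Adiabatic: W = (P₁V₁ − P₂V₂)/(γ − 1) with γ = 7/5.
P₁V₁ = 15869 J, P₂V₂ = 9698 J.
W = (15869 − 9698) / 0.4 = 15426 J.

W ≈ 15.4 kJ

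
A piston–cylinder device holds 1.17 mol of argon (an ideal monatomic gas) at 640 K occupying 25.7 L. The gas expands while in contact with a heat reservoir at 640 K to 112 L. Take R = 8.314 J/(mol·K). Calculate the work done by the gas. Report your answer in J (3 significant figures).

W ≈ 9160 J

Isothermal: W = nRT ln(V₂/V₁).
W = (1.17)(8.314)(640) × ln(112/25.7)
  = 6226 × 1.472
W_by_gas = 9164 J.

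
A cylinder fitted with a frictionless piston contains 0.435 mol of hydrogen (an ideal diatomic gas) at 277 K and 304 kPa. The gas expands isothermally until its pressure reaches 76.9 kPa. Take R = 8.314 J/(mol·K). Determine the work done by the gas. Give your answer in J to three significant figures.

W ≈ 1380 J

Isothermal process: W = nRT ln(V₂/V₁) = nRT ln(P₁/P₂).
W = (0.435)(8.314)(277) × ln(304/76.9)
  = 1002 × ln(3.953) = 1002 × 1.375
W_by_gas = 1377 J.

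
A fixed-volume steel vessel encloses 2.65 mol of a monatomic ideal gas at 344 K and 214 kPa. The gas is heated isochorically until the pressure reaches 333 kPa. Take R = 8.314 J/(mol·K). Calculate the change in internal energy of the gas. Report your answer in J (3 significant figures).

Constant volume ⇒ W = 0, so Q = ΔU = nCᵥΔT with Cᵥ = 3R/2 = 12.47 J/(mol·K).
At constant V, T₂/T₁ = P₂/P₁ ⇒ ΔT = T₁(P₂/P₁ − 1) = 344·(333/214 − 1) = 191.3 K.
ΔU = (2.65)(12.47)(191.3) = 6322 J.

ΔU ≈ 6320 J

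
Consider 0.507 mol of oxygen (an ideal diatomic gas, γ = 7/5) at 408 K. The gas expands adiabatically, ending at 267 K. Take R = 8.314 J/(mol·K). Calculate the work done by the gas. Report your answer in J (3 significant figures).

Adiabatic ⇒ Q = 0, so W_by = −ΔU = nCᵥ(T₁ − T₂).
Cᵥ = 5R/2 = 20.79 J/(mol·K).
W = (0.507)(20.79)(408 − 267) = 1486 J.

W ≈ 1490 J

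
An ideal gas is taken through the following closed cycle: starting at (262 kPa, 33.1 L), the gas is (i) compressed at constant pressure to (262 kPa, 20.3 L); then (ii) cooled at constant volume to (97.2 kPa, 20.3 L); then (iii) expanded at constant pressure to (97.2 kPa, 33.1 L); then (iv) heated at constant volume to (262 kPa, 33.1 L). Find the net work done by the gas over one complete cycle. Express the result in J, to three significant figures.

Constant-volume legs do no work.
W(i) = (262)(20.3 − 33.1) = -3354 J; W(iii) = (97.2)(33.1 − 20.3) = 1244 J.
W_net = -3354 + 1244 = -2109 J (the counter-clockwise enclosed area).

W_net ≈ -2110 J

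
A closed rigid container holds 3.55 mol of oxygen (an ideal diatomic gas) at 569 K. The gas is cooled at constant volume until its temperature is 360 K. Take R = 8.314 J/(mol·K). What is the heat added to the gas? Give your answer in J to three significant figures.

Q ≈ -15400 J

Constant volume ⇒ W = 0, so Q = ΔU = nCᵥΔT with Cᵥ = 5R/2 = 20.79 J/(mol·K).
ΔU = (3.55)(20.79)(360 − 569) = -15421 J.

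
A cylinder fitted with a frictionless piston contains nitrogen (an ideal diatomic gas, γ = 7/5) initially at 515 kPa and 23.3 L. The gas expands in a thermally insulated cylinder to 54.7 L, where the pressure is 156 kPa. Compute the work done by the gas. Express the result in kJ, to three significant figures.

W ≈ 8.67 kJ

Adiabatic: W = (P₁V₁ − P₂V₂)/(γ − 1) with γ = 7/5.
P₁V₁ = 12000 J, P₂V₂ = 8533 J.
W = (12000 − 8533) / 0.4 = 8666 J.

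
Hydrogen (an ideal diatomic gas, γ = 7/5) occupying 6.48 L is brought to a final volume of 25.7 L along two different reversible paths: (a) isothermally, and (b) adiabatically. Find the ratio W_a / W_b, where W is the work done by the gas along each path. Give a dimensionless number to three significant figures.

W_a / W_b ≈ 1.30

Path (a) isothermal: W = P₁V₁ ln(V₂/V₁) → W_a/(P₁V₁) = 1.378.
Path (b) adiabatic: W = P₁V₁(1 − (V₁/V₂)^(γ−1))/(γ−1) → W_b/(P₁V₁) = 1.059.
W_a / W_b = 1.378 / 1.059 = 1.301.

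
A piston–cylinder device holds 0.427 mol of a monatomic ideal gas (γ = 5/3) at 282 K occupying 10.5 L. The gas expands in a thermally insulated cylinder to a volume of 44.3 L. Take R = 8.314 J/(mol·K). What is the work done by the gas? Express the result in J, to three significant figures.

W ≈ 927 J

Adiabatic: TV^(γ−1) = const with γ = 5/3.
T₂ = T₁ (V₁/V₂)^(γ−1) = 282 × (10.5/44.3)^0.667 = 282 × 0.383 = 108 K.
W_by = nCᵥ(T₁ − T₂) = (0.427)(12.47)(282 − 108) = 926.5 J.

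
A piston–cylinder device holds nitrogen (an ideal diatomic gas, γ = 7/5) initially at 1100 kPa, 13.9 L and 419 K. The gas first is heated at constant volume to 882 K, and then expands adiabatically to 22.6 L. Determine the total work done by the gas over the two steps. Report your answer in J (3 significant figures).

W_total ≈ 14200 J

Step 1 (isochoric): W = 0 (constant volume).
After step 1: P = 2316 kPa (V unchanged).
Step 2 (adiabatic): W = (P₁V₁ − P₂V₂)/(γ−1) = (32186 − 26499)/0.4 = 14217 J.
W_total = 0 + 14217 = 14217 J.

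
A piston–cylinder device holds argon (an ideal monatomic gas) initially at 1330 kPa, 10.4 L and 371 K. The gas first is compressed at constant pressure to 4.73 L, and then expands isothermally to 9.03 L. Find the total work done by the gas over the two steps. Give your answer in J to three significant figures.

Step 1 (isobaric): W = PΔV = (1330 kPa)(4.73 − 10.4 L) = -7541 J.
After step 1: P = 1330 kPa, V = 4.73 L, T = 168.7 K.
Step 2 (isothermal): W = P₁V₁ ln(V₂/V₁) = (6291) ln(9.03/4.73) = 4068 J.
W_total = -7541 + 4068 = -3473 J.

W_total ≈ -3470 J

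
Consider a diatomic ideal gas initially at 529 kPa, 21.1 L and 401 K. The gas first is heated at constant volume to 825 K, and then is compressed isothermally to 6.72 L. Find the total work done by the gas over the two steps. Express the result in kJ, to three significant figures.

W_total ≈ -26.3 kJ

Step 1 (isochoric): W = 0 (constant volume).
After step 1: P = 1088 kPa (V unchanged).
Step 2 (isothermal): W = P₁V₁ ln(V₂/V₁) = (22964) ln(6.72/21.1) = -26275 J.
W_total = 0 − 26275 = -26275 J.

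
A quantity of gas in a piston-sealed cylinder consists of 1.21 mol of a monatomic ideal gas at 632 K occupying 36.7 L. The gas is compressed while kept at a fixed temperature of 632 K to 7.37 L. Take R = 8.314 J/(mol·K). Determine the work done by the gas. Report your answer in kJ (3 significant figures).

Isothermal: W = nRT ln(V₂/V₁).
W = (1.21)(8.314)(632) × ln(7.37/36.7)
  = 6358 × -1.605
W_by_gas = -10207 J.

W ≈ -10.2 kJ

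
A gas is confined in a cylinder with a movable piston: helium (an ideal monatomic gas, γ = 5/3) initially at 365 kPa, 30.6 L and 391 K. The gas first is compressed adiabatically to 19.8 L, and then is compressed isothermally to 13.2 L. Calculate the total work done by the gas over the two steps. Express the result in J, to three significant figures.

W_total ≈ -11700 J

Step 1 (adiabatic): W = (P₁V₁ − P₂V₂)/(γ−1) = (11169 − 14930)/0.667 = -5641 J.
After step 1: P = 754 kPa, V = 19.8 L, T = 522.7 K.
Step 2 (isothermal): W = P₁V₁ ln(V₂/V₁) = (14930) ln(13.2/19.8) = -6053 J.
W_total = -5641 − 6053 = -11695 J.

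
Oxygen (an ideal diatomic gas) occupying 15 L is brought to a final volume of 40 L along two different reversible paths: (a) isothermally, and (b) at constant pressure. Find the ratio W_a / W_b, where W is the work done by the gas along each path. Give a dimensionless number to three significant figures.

W_a / W_b ≈ 0.588

Path (a) isothermal: W = P₁V₁ ln(V₂/V₁) → W_a/(P₁V₁) = 0.9808.
Path (b) isobaric: W = P₁(V₂ − V₁) → W_b/(P₁V₁) = 1.667.
W_a / W_b = 0.9808 / 1.667 = 0.5885.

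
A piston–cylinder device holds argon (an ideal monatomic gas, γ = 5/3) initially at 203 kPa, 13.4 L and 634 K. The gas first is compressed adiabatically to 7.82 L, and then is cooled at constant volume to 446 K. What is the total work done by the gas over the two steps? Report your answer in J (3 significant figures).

W_total ≈ -1760 J

Step 1 (adiabatic): W = (P₁V₁ − P₂V₂)/(γ−1) = (2720 − 3895)/0.667 = -1763 J.
Step 2 (isochoric): W = 0 (constant volume).
W_total = -1763 + 0 = -1763 J.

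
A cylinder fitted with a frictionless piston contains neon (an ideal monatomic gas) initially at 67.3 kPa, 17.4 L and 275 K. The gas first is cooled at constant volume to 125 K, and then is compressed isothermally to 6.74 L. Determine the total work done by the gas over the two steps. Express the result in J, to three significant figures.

W_total ≈ -505 J

Step 1 (isochoric): W = 0 (constant volume).
After step 1: P = 30.59 kPa (V unchanged).
Step 2 (isothermal): W = P₁V₁ ln(V₂/V₁) = (532.3) ln(6.74/17.4) = -504.8 J.
W_total = 0 − 504.8 = -504.8 J.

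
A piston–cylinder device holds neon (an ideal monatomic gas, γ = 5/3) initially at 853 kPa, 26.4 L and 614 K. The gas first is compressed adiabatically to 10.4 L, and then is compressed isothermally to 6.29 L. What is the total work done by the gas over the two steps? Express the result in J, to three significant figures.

Step 1 (adiabatic): W = (P₁V₁ − P₂V₂)/(γ−1) = (22519 − 41905)/0.667 = -29079 J.
After step 1: P = 4029 kPa, V = 10.4 L, T = 1143 K.
Step 2 (isothermal): W = P₁V₁ ln(V₂/V₁) = (41905) ln(6.29/10.4) = -21072 J.
W_total = -29079 − 21072 = -50151 J.

W_total ≈ -50200 J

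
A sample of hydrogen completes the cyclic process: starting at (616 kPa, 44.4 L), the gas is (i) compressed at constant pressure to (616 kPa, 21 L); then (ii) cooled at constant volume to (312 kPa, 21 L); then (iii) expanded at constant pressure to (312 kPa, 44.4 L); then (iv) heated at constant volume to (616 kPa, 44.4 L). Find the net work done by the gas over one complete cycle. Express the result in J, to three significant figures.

Constant-volume legs do no work.
W(i) = (616)(21 − 44.4) = -14414 J; W(iii) = (312)(44.4 − 21) = 7301 J.
W_net = -14414 + 7301 = -7114 J (the counter-clockwise enclosed area).

W_net ≈ -7110 J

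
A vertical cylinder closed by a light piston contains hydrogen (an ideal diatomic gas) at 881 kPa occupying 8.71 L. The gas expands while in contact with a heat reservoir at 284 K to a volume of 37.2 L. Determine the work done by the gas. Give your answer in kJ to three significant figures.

W ≈ 11.1 kJ

Isothermal: W = nRT ln(V₂/V₁) = P₁V₁ ln(V₂/V₁).
P₁V₁ = (881 kPa)(8.71 L) = 7674 J.
W = 7674 × ln(37.2/8.71) = 7674 × 1.452
W_by_gas = 11141 J.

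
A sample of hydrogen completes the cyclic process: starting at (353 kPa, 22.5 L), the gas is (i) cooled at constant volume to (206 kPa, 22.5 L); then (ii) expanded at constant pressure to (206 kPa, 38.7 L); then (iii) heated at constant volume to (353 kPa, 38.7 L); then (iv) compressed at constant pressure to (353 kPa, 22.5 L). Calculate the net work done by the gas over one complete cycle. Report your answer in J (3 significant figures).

Constant-volume legs do no work.
W(ii) = (206)(38.7 − 22.5) = 3337 J; W(iv) = (353)(22.5 − 38.7) = -5719 J.
W_net = 3337 − 5719 = -2381 J (the counter-clockwise enclosed area).

W_net ≈ -2380 J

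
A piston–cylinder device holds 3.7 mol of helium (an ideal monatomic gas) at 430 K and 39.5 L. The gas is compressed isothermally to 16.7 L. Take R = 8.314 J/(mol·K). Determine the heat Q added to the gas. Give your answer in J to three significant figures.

Isothermal ⇒ ΔU = 0, so Q = W = nRT ln(V₂/V₁).
Q = (3.7)(8.314)(430) ln(16.7/39.5) = 13228 × -0.8609 = -11388 J.

Q ≈ -11400 J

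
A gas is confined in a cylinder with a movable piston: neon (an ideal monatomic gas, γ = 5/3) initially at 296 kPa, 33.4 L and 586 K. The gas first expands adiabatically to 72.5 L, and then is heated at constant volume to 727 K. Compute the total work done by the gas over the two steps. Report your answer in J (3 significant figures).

W_total ≈ 5980 J

Step 1 (adiabatic): W = (P₁V₁ − P₂V₂)/(γ−1) = (9886 − 5897)/0.667 = 5984 J.
Step 2 (isochoric): W = 0 (constant volume).
W_total = 5984 + 0 = 5984 J.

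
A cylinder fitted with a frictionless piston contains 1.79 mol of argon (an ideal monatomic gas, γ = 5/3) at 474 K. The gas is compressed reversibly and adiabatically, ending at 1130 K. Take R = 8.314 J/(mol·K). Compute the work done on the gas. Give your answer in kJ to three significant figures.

Adiabatic ⇒ Q = 0, so W_by = −ΔU = nCᵥ(T₁ − T₂).
Cᵥ = 3R/2 = 12.47 J/(mol·K).
W = (1.79)(12.47)(474 − 1130) = -14644 J.
Work on gas = −W_by = 14644 J.

W ≈ 14.6 kJ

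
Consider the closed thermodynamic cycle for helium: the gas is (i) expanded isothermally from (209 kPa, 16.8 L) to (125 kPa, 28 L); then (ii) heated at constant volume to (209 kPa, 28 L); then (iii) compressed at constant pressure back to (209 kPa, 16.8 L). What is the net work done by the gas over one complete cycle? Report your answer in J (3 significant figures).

Leg (i): W = PᵢVᵢ ln(V_f/Vᵢ) = (3511) ln(28/16.8) = 1794 J.
Leg (ii): W = 0.
Leg (iii): W = PΔV = (209)(16.8 − 28) = -2341 J.
W_net = 1794 − 2341 = -547.2 J.

W_net ≈ -547 J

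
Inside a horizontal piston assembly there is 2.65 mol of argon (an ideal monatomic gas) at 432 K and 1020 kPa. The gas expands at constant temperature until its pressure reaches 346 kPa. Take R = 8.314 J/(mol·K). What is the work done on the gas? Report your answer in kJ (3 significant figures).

W ≈ -10.3 kJ

Isothermal process: W = nRT ln(V₂/V₁) = nRT ln(P₁/P₂).
W = (2.65)(8.314)(432) × ln(1020/346)
  = 9518 × ln(2.948) = 9518 × 1.081
W_by_gas = 10290 J; work on gas = −W_by = -10290 J.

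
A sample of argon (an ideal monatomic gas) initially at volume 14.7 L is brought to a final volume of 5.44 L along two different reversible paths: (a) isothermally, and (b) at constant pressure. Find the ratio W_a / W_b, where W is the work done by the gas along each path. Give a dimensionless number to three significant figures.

Path (a) isothermal: W = P₁V₁ ln(V₂/V₁) → W_a/(P₁V₁) = -0.9941.
Path (b) isobaric: W = P₁(V₂ − V₁) → W_b/(P₁V₁) = -0.6299.
W_a / W_b = -0.9941 / -0.6299 = 1.578.

W_a / W_b ≈ 1.58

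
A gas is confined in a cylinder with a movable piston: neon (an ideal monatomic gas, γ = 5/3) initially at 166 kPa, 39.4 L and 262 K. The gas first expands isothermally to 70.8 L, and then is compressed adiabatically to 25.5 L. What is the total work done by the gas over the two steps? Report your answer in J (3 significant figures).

W_total ≈ -5740 J

Step 1 (isothermal): W = P₁V₁ ln(V₂/V₁) = (6540) ln(70.8/39.4) = 3833 J.
After step 1: P = 92.38 kPa, V = 70.8 L, T = 262 K.
Step 2 (adiabatic): W = (P₁V₁ − P₂V₂)/(γ−1) = (6540 − 12920)/0.667 = -9570 J.
W_total = 3833 − 9570 = -5736 J.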